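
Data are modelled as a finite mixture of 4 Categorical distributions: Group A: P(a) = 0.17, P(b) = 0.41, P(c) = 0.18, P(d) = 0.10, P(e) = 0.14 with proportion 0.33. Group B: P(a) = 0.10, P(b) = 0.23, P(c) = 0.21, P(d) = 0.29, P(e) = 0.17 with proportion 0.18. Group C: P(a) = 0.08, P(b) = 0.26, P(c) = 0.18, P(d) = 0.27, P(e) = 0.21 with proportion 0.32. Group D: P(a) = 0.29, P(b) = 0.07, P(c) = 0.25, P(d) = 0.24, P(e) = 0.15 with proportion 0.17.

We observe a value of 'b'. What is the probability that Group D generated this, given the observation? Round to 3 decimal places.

P(component k | x) = P(Z=k)·f_k(x) / marginal(x), where marginal(x) = Σ_j P(Z=j)·f_j(x).
Component likelihoods at x = 'b':
  p_A = P(b | comp) = 0.41
  p_B = P(b | comp) = 0.23
  p_C = P(b | comp) = 0.26
  p_D = P(b | comp) = 0.07
Weight by the priors:
  P(Z=A)·p_A = 0.33 × 0.41 = 0.1353
  P(Z=B)·p_B = 0.18 × 0.23 = 0.0414
  P(Z=C)·p_C = 0.32 × 0.26 = 0.0832
  P(Z=D)·p_D = 0.17 × 0.07 = 0.0119
Marginal: 0.1353 + 0.0414 + 0.0832 + 0.0119 = 0.2718
P(Group D | x) ≈ 0.044

0.044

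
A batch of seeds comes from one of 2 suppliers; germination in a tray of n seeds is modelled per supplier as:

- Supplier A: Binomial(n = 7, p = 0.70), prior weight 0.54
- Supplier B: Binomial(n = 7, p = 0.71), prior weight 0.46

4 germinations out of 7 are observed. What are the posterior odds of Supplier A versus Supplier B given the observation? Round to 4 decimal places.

1.2279

Only the two components matter; the odds are (P(Z=i) f_i(x)) / (P(Z=j) f_j(x)).
Component likelihoods at x = 4 germinations out of 7:
  L_A = C(7,4)·0.70^4·0.30^3 = 35·0.2401·0.027 = 0.226895
  L_B = C(7,4)·0.71^4·0.29^3 = 35·0.254117·0.024389 = 0.216918
Odds = (0.54/0.46) × (0.226895/0.216918) = 1.17391 × 1.04599 ≈ 1.2279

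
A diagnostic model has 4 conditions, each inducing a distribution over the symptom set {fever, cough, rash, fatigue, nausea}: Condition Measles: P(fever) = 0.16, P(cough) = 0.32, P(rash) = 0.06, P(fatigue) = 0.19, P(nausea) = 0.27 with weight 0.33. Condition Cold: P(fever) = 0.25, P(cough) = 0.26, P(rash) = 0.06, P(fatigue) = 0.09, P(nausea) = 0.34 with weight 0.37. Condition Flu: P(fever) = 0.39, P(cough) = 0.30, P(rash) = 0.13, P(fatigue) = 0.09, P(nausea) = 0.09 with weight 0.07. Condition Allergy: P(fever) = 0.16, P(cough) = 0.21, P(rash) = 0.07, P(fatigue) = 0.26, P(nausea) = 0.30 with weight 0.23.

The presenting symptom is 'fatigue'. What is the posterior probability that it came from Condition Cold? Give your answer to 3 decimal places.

Posterior ∝ prior × likelihood, so P(k | x) ∝ π_k f_k(x); normalise over all components.
Categorical probabilities:
  f_Measles = 0.19
  f_Cold = 0.09
  f_Flu = 0.09
  f_Allergy = 0.26
Weight by the priors:
  π_Measles·f_Measles = 0.33 × 0.19 = 0.0627
  π_Cold·f_Cold = 0.37 × 0.09 = 0.0333
  π_Flu·f_Flu = 0.07 × 0.09 = 0.0063
  π_Allergy·f_Allergy = 0.23 × 0.26 = 0.0598
Normaliser: 0.0627 + 0.0333 + 0.0063 + 0.0598 = 0.1621
Responsibility of Condition Cold: 0.0333 / 0.1621 ≈ 0.205

0.205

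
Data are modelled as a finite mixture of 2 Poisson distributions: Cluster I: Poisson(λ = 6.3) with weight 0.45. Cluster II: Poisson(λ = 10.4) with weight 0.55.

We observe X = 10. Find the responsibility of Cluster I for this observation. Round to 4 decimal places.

0.2473

The responsibility of component k is π_k f_k(x) divided by Σ_j π_j f_j(x).
Evaluate each component's likelihood at the observed value:
  f_I = 0.0498411
  f_II = 0.124139
Multiply by the mixture weights:
  π_I·f_I = 0.45 × 0.0498411 = 0.0224285
  π_II·f_II = 0.55 × 0.124139 = 0.0682764
Marginal: 0.0224285 + 0.0682764 = 0.0907048
P(Cluster I | data) = 0.0224285 / 0.0907048 ≈ 0.2473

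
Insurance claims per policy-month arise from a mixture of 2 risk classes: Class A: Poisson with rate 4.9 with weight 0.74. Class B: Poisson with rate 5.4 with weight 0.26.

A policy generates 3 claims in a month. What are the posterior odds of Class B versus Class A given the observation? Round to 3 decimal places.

Only the two components matter; the odds are (w_i f_i(x)) / (w_j f_j(x)).
Evaluate each component's likelihood at the observed value:
  f_A = e^(−4.9)·4.9^3/3! = 0.146014
  f_B = e^(−5.4)·5.4^3/3! = 0.118533
0.0308186 / 0.10805 ≈ 0.285

0.285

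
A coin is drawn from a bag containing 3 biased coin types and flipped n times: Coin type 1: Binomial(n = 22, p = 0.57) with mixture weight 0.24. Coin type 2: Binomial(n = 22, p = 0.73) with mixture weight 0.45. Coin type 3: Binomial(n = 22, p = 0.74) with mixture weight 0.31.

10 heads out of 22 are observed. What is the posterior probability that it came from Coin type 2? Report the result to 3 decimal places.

0.074

Apply Bayes' rule: the posterior for each component is proportional to its prior times its likelihood at x.
Binomial probabilities:
  f_1 = 0.0935485
  f_2 = 0.00417119
  f_3 = 0.00303853
Weight by the priors:
  π_1·f_1 = 0.24 × 0.0935485 = 0.0224516
  π_2·f_2 = 0.45 × 0.00417119 = 0.00187704
  π_3·f_3 = 0.31 × 0.00303853 = 0.000941945
Marginal: 0.0224516 + 0.00187704 + 0.000941945 = 0.0252706
So the posterior for Coin type 2 is 0.00187704 / 0.0252706 ≈ 0.074.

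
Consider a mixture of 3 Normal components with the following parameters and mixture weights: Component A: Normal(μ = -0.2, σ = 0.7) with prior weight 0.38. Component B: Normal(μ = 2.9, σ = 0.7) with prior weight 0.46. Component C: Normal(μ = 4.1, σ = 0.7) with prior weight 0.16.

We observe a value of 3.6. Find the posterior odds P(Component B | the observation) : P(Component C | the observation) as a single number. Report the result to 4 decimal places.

2.2505

Posterior odds = (π_i f_i(x)) / (π_j f_j(x)); the normalising sum cancels.
Component likelihoods at x = 3.6:
  p_A = (1/(0.7·√(2π)))·exp(−(3.6−-0.2)²/(2·0.7²)) = 0.569918·exp(-14.73469) = 2.27309e-07
  p_B = (1/(0.7·√(2π)))·exp(−(3.6−2.9)²/(2·0.7²)) = 0.569918·exp(-0.50000) = 0.345672
  p_C = (1/(0.7·√(2π)))·exp(−(3.6−4.1)²/(2·0.7²)) = 0.569918·exp(-0.25510) = 0.441593
Odds = (0.46/0.16) × (0.345672/0.441593) = 2.875 × 0.782784 ≈ 2.2505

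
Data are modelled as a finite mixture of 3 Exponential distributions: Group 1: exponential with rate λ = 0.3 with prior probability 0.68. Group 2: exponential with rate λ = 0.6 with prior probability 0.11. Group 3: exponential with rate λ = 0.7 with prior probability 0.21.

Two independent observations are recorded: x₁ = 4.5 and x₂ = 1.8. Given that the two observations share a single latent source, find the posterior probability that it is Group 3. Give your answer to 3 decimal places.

0.110

Posterior ∝ prior × likelihood, so P(k | x) ∝ P(Z=k) f_k(x); normalise over all components.
Since both observations come from the same component, the likelihood for component k is f_k(x₁)·f_k(x₂).
  L_1 = [0.3·e^(−0.3·4.5) = 0.3·e^(−1.3500) = 0.0777721] × [0.174824] = 0.0135965
  L_2 = [0.6·e^(−0.6·4.5) = 0.6·e^(−2.7000) = 0.0403233] × [0.203757] = 0.00821617
  L_3 = [0.7·e^(−0.7·4.5) = 0.7·e^(−3.1500) = 0.0299965] × [0.198558] = 0.00595604
Multiply by the mixture weights:
  P(Z=1)·L_1 = 0.68 × 0.0135965 = 0.00924559
  P(Z=2)·L_2 = 0.11 × 0.00821617 = 0.000903779
  P(Z=3)·L_3 = 0.21 × 0.00595604 = 0.00125077
Normaliser: 0.00924559 + 0.000903779 + 0.00125077 = 0.0114001
P(Group 3 | x₁,x₂) = 0.00125077 / 0.0114001 ≈ 0.110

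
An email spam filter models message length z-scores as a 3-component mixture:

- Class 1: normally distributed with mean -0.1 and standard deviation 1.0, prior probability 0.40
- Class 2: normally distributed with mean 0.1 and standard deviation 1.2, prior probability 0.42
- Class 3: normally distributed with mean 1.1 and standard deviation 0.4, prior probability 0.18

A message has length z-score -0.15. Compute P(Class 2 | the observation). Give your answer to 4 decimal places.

0.4595

The responsibility of component k is w_k f_k(x) divided by Σ_j w_j f_j(x).
Component likelihoods at x = -0.15:
  p_1 = 0.398444
  p_2 = 0.325315
  p_3 = 0.00755565
Multiply by the mixture weights:
  w_1·p_1 = 0.40 × 0.398444 = 0.159378
  w_2·p_2 = 0.42 × 0.325315 = 0.136632
  w_3·p_3 = 0.18 × 0.00755565 = 0.00136002
Denominator: 0.159378 + 0.136632 + 0.00136002 = 0.29737
So the posterior for Class 2 is 0.136632 / 0.29737 ≈ 0.4595.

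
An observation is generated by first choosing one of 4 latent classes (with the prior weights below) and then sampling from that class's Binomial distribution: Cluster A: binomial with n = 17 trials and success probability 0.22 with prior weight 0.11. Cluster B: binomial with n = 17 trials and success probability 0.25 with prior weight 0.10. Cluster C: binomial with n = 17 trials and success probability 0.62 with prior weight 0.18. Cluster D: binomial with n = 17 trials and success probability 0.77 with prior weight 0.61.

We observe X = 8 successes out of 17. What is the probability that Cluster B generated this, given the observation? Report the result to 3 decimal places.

Apply Bayes' rule: the posterior for each component is proportional to its prior times its likelihood at x.
Binomial probabilities:
  L_A = 0.0142567
  L_B = 0.027852
  L_C = 0.0876942
  L_D = 0.0054108
Multiply by the mixture weights:
  π_A·L_A = 0.11 × 0.0142567 = 0.00156823
  π_B·L_B = 0.10 × 0.027852 = 0.0027852
  π_C·L_C = 0.18 × 0.0876942 = 0.015785
  π_D·L_D = 0.61 × 0.0054108 = 0.00330059
Denominator: 0.00156823 + 0.0027852 + 0.015785 + 0.00330059 = 0.023439
P(Cluster B | the observation) = 0.0027852 / 0.023439 ≈ 0.119

0.119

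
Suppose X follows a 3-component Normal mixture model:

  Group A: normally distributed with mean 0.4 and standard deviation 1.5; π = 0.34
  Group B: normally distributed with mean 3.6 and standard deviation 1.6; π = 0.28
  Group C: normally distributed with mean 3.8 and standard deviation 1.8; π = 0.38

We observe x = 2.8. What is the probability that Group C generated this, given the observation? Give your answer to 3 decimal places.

0.454

Apply Bayes' rule: the posterior for each component is proportional to its prior times its likelihood at x.
Evaluate each component's likelihood at the observed value:
  p_A = 0.0739472
  p_B = 0.220041
  p_C = 0.18994
Unnormalised posteriors:
  w_A·p_A = 0.34 × 0.0739472 = 0.0251421
  w_B·p_B = 0.28 × 0.220041 = 0.0616114
  w_C·p_C = 0.38 × 0.18994 = 0.0721773
Marginal: 0.0251421 + 0.0616114 + 0.0721773 = 0.158931
P(Group C | data) ≈ 0.454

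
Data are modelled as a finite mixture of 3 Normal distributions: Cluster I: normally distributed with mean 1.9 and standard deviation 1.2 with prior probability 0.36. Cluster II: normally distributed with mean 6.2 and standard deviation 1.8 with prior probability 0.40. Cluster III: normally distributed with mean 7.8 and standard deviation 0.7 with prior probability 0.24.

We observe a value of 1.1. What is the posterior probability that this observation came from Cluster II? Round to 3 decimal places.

0.016

P(component k | x) = π_k·f_k(x) / marginal(x), where marginal(x) = Σ_j π_j·f_j(x).
Normal densities:
  p_I = 0.266207
  p_II = 0.00400339
  p_III = 7.28561e-21
Unnormalised posteriors:
  π_I·p_I = 0.36 × 0.266207 = 0.0958344
  π_II·p_II = 0.40 × 0.00400339 = 0.00160136
  π_III·p_III = 0.24 × 7.28561e-21 = 1.74855e-21
Marginal: 0.0958344 + 0.00160136 + 1.74855e-21 = 0.0974358
P(Cluster II | data) = 0.00160136 / 0.0974358 ≈ 0.016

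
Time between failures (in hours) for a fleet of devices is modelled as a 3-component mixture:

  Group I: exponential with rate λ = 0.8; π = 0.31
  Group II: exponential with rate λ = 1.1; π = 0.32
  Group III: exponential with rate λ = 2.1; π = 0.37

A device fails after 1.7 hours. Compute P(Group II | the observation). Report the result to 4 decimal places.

0.3881

Apply Bayes' rule: the posterior for each component is proportional to its prior times its likelihood at x.
Evaluate each component's likelihood at the observed value:
  f_I = 0.205329
  f_II = 0.169536
  f_III = 0.0591273
Unnormalised posteriors:
  w_I·f_I = 0.31 × 0.205329 = 0.0636519
  w_II·f_II = 0.32 × 0.169536 = 0.0542515
  w_III·f_III = 0.37 × 0.0591273 = 0.0218771
Evidence: 0.0636519 + 0.0542515 + 0.0218771 = 0.13978
Responsibility of Group II: 0.0542515 / 0.13978 ≈ 0.3881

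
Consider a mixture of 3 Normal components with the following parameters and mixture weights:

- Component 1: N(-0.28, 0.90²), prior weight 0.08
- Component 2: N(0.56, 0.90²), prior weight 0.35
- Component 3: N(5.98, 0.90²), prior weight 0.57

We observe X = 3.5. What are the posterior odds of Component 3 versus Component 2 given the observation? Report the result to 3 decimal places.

The posterior odds equal the prior odds times the likelihood ratio: (π_i/π_j)·(f_i(x)/f_j(x)).
Normal densities:
  L_1 = (1/(0.90·√(2π)))·exp(−(3.5−-0.28)²/(2·0.90²)) = 0.443269·exp(-8.82000) = 6.54923e-05
  L_2 = (1/(0.90·√(2π)))·exp(−(3.5−0.56)²/(2·0.90²)) = 0.443269·exp(-5.33556) = 0.00213533
  L_3 = (1/(0.90·√(2π)))·exp(−(3.5−5.98)²/(2·0.90²)) = 0.443269·exp(-3.79654) = 0.00995061
Odds = (0.57/0.35) × (0.00995061/0.00213533) = 1.62857 × 4.65999 ≈ 7.589

7.589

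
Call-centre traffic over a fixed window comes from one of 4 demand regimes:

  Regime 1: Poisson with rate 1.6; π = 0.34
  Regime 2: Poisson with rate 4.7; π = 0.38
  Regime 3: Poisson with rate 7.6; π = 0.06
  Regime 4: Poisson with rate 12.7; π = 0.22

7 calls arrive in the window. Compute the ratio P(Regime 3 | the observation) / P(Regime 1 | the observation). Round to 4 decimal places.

Posterior odds = (π_i f_i(x)) / (π_j f_j(x)); the normalising sum cancels.
Evaluate each component's likelihood at the observed value:
  L_1 = e^(−1.6)·1.6^7/7! = 0.00107532
  L_2 = e^(−4.7)·4.7^7/7! = 0.0914261
  L_3 = e^(−7.6)·7.6^7/7! = 0.145421
  L_4 = e^(−12.7)·12.7^7/7! = 0.0322593
Odds = (0.06/0.34) × (0.145421/0.00107532) = 0.176471 × 135.235 ≈ 23.8650

23.8650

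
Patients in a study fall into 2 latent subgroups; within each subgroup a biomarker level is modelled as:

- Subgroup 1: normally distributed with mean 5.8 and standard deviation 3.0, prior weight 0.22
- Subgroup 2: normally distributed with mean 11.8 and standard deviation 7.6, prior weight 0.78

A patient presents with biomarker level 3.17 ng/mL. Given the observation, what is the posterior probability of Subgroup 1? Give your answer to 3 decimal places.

0.481

P(component k | x) = P(Z=k)·f_k(x) / marginal(x), where marginal(x) = Σ_j P(Z=j)·f_j(x).
Normal densities:
  f_1 = (1/(3.0·√(2π)))·exp(−(3.17−5.8)²/(2·3.0²)) = 0.132981·exp(-0.38427) = 0.0905527
  f_2 = (1/(7.6·√(2π)))·exp(−(3.17−11.8)²/(2·7.6²)) = 0.052492·exp(-0.64471) = 0.0275488
Unnormalised posteriors:
  P(Z=1)·f_1 = 0.22 × 0.0905527 = 0.0199216
  P(Z=2)·f_2 = 0.78 × 0.0275488 = 0.0214881
Normaliser: 0.0199216 + 0.0214881 = 0.0414097
P(Subgroup 1 | 3.17 ng/mL) = 0.0199216 / 0.0414097 ≈ 0.481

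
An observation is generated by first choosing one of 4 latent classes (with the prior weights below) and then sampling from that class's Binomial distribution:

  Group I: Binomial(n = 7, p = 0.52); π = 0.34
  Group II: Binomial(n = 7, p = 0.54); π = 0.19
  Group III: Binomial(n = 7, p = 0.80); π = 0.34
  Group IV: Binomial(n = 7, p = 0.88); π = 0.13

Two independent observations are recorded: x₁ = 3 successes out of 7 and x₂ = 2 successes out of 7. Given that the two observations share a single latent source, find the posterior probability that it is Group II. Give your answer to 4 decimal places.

0.3144

Posterior ∝ prior × likelihood, so P(k | x) ∝ π_k f_k(x); normalise over all components.
Since both observations come from the same component, the likelihood for component k is f_k(x₁)·f_k(x₂).
  L_I = [C(7,3)·0.52^3·0.48^4 = 35·0.140608·0.0530842 = 0.261242] × [0.144688] = 0.0377986
  L_II = [C(7,3)·0.54^3·0.46^4 = 35·0.157464·0.0447746 = 0.246763] × [0.126123] = 0.0311227
  L_III = [C(7,3)·0.80^3·0.20^4 = 35·0.512·0.0016 = 0.028672] × [0.0043008] = 0.000123313
  L_IV = [C(7,3)·0.88^3·0.12^4 = 35·0.681472·0.00020736 = 0.00494585] × [0.000404661] = 2.00139e-06
Multiply by the mixture weights:
  π_I·L_I = 0.34 × 0.0377986 = 0.0128515
  π_II·L_II = 0.19 × 0.0311227 = 0.0059133
  π_III·L_III = 0.34 × 0.000123313 = 4.19263e-05
  π_IV·L_IV = 0.13 × 2.00139e-06 = 2.60181e-07
Marginal: 0.0128515 + 0.0059133 + 4.19263e-05 + 2.60181e-07 = 0.018807
P(Group II | x₁, x₂) = 0.0059133 / 0.018807 ≈ 0.3144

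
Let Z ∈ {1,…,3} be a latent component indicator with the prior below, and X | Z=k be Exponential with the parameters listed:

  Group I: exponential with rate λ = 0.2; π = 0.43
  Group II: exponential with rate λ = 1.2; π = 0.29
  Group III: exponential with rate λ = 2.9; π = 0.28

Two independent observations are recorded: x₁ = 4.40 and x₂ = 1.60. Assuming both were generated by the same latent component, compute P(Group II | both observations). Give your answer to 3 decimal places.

0.057

Apply Bayes' rule: the posterior for each component is proportional to its prior times its likelihood at x.
Since both observations come from the same component, the likelihood for component k is f_k(x₁)·f_k(x₂).
  p_I = [0.0829566] × [0.14523] = 0.0120478
  p_II = [0.00611092] × [0.175928] = 0.00107508
  p_III = [8.33298e-06] × [0.0280073] = 2.33385e-07
Unnormalised posteriors:
  w_I·p_I = 0.43 × 0.0120478 = 0.00518054
  w_II·p_II = 0.29 × 0.00107508 = 0.000311774
  w_III·p_III = 0.28 × 2.33385e-07 = 6.53477e-08
Denominator: 0.00518054 + 0.000311774 + 6.53477e-08 = 0.00549238
P(Group II | x) = 0.000311774 / 0.00549238 ≈ 0.057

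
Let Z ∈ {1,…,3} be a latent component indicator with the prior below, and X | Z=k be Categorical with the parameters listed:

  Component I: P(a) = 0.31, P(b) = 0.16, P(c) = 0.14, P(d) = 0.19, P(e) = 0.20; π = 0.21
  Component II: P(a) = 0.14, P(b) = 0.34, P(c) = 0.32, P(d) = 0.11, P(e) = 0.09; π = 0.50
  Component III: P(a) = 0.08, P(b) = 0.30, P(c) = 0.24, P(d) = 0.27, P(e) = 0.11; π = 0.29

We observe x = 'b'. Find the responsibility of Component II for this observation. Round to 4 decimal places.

Posterior ∝ prior × likelihood, so P(k | x) ∝ w_k f_k(x); normalise over all components.
Categorical probabilities:
  f_I = 0.16
  f_II = 0.34
  f_III = 0.3
Prior × likelihood for each component:
  w_I·f_I = 0.21 × 0.16 = 0.0336
  w_II·f_II = 0.50 × 0.34 = 0.17
  w_III·f_III = 0.29 × 0.3 = 0.087
Evidence: 0.0336 + 0.17 + 0.087 = 0.2906
P(Component II | x) ≈ 0.5850

0.5850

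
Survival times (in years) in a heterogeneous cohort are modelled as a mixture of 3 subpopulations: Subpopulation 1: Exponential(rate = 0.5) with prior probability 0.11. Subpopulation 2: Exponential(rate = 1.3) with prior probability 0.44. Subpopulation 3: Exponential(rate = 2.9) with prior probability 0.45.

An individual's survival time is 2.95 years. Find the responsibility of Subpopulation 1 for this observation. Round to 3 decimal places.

0.500

Posterior ∝ prior × likelihood, so P(k | x) ∝ P(Z=k) f_k(x); normalise over all components.
Evaluate each component's likelihood at the observed value:
  f_1 = 0.114389
  f_2 = 0.0280817
  f_3 = 0.000558481
Multiply by the mixture weights:
  P(Z=1)·f_1 = 0.11 × 0.114389 = 0.0125828
  P(Z=2)·f_2 = 0.44 × 0.0280817 = 0.012356
  P(Z=3)·f_3 = 0.45 × 0.000558481 = 0.000251317
Denominator: 0.0125828 + 0.012356 + 0.000251317 = 0.0251901
P(Subpopulation 1 | x) ≈ 0.500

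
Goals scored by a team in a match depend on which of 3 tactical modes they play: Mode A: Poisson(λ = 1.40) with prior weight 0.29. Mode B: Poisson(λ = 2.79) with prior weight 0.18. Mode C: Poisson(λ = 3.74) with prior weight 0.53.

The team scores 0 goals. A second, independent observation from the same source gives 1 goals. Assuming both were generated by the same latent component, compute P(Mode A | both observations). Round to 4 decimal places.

0.8912

Apply Bayes' rule: the posterior for each component is proportional to its prior times its likelihood at x.
Since both observations come from the same component, the likelihood for component k is f_k(x₁)·f_k(x₂).
  p_A = [0.246597] × [0.345236] = 0.0851341
  p_B = [0.0614212] × [0.171365] = 0.0105255
  p_C = [0.0237541] × [0.0888403] = 0.00211032
Prior × likelihood for each component:
  π_A·p_A = 0.29 × 0.0851341 = 0.0246889
  π_B·p_B = 0.18 × 0.0105255 = 0.00189458
  π_C·p_C = 0.53 × 0.00211032 = 0.00111847
Sum: 0.0246889 + 0.00189458 + 0.00111847 = 0.0277019
Responsibility of Mode A: 0.0246889 / 0.0277019 ≈ 0.8912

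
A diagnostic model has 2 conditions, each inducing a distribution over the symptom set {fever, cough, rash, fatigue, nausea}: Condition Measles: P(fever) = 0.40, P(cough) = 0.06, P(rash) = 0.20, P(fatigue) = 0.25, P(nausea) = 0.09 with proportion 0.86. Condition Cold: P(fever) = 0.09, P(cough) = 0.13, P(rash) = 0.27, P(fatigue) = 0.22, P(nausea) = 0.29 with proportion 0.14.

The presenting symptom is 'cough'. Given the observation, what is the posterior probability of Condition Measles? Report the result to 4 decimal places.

0.7393

Posterior ∝ prior × likelihood, so P(k | x) ∝ P(Z=k) f_k(x); normalise over all components.
Evaluate each component's likelihood at the observed value:
  f_Measles = P(cough | comp) = 0.06
  f_Cold = P(cough | comp) = 0.13
Multiply by the mixture weights:
  P(Z=Measles)·f_Measles = 0.86 × 0.06 = 0.0516
  P(Z=Cold)·f_Cold = 0.14 × 0.13 = 0.0182
Marginal: 0.0516 + 0.0182 = 0.0698
Responsibility of Condition Measles: 0.0516 / 0.0698 ≈ 0.7393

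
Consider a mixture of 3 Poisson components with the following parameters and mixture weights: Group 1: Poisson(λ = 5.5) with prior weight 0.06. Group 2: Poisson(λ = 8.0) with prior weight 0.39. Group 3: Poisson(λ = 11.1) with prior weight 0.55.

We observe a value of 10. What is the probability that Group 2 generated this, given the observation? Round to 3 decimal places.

0.367

Posterior ∝ prior × likelihood, so P(k | x) ∝ w_k f_k(x); normalise over all components.
Evaluate each component's likelihood at the observed value:
  L_1 = e^(−5.5)·5.5^10/10! = 0.0285262
  L_2 = e^(−8.0)·8.0^10/10! = 0.0992615
  L_3 = e^(−11.1)·11.1^10/10! = 0.118249
Weight by the priors:
  w_1·L_1 = 0.06 × 0.0285262 = 0.00171157
  w_2·L_2 = 0.39 × 0.0992615 = 0.038712
  w_3·L_3 = 0.55 × 0.118249 = 0.065037
Denominator: 0.00171157 + 0.038712 + 0.065037 = 0.105461
So the posterior for Group 2 is 0.038712 / 0.105461 ≈ 0.367.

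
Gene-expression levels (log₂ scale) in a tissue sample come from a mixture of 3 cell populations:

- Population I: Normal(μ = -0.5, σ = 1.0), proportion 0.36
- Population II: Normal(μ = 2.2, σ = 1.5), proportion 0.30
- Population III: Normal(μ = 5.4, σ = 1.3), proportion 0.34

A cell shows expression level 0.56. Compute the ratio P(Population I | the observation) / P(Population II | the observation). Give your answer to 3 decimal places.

Since P(k|x) ∝ π_k f_k(x), the posterior odds are π_i f_i(x) / (π_j f_j(x)).
Evaluate each component's likelihood at the observed value:
  p_I = 0.22747
  p_II = 0.146301
  p_III = 0.000299932
0.0818891 / 0.0438902 ≈ 1.866

1.866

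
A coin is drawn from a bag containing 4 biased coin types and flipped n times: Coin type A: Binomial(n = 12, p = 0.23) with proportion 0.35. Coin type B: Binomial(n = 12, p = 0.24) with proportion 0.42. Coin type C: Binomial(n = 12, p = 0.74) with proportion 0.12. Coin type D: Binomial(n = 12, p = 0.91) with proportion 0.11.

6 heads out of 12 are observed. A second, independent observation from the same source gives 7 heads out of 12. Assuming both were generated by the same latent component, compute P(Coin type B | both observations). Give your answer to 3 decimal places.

Posterior ∝ prior × likelihood, so P(k | x) ∝ π_k f_k(x); normalise over all components.
Since both observations come from the same component, the likelihood for component k is f_k(x₁)·f_k(x₂).
  p_A = [C(12,6)·0.23^6·0.77^6 = 924·0.000148036·0.208422 = 0.0285091] × [0.00729917] = 0.000208093
  p_B = [C(12,6)·0.24^6·0.76^6 = 924·0.000191103·0.1927 = 0.0340268] × [0.00921026] = 0.000313396
  p_C = [C(12,6)·0.74^6·0.26^6 = 924·0.164206·0.000308916 = 0.0468708] × [0.114344] = 0.0053594
  p_D = [C(12,6)·0.91^6·0.09^6 = 924·0.567869·5.31441e-07 = 0.000278853] × [0.00241673] = 6.73911e-07
Multiply by the mixture weights:
  π_A·p_A = 0.35 × 0.000208093 = 7.28325e-05
  π_B·p_B = 0.42 × 0.000313396 = 0.000131626
  π_C·p_C = 0.12 × 0.0053594 = 0.000643128
  π_D·p_D = 0.11 × 6.73911e-07 = 7.41303e-08
Evidence: 7.28325e-05 + 0.000131626 + 0.000643128 + 7.41303e-08 = 0.000847661
P(Coin type B | x) = 0.000131626 / 0.000847661 ≈ 0.155

0.155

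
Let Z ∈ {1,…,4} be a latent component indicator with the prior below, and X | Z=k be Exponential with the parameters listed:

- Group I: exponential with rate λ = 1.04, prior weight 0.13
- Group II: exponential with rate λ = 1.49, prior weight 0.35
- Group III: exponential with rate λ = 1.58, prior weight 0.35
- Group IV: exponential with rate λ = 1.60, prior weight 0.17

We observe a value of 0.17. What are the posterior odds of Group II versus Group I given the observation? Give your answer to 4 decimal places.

3.5732

Only the two components matter; the odds are (w_i f_i(x)) / (w_j f_j(x)).
Evaluate each component's likelihood at the observed value:
  f_I = 1.04·e^(−1.04·0.17) = 1.04·e^(−0.1768) = 0.871465
  f_II = 1.49·e^(−1.49·0.17) = 1.49·e^(−0.2533) = 1.15659
  f_III = 1.58·e^(−1.58·0.17) = 1.58·e^(−0.2686) = 1.20783
  f_IV = 1.60·e^(−1.60·0.17) = 1.60·e^(−0.2720) = 1.21897
0.404807 / 0.11329 ≈ 3.5732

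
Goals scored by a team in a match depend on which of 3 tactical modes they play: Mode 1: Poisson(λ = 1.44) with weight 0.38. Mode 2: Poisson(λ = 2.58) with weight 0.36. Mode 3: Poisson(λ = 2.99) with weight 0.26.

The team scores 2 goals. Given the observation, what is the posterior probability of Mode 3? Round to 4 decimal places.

The responsibility of component k is P(Z=k) f_k(x) divided by Σ_j P(Z=j) f_j(x).
Component likelihoods at x = 2 goals:
  f_1 = 0.245647
  f_2 = 0.252191
  f_3 = 0.224787
Unnormalised posteriors:
  P(Z=1)·f_1 = 0.38 × 0.245647 = 0.0933457
  P(Z=2)·f_2 = 0.36 × 0.252191 = 0.0907888
  P(Z=3)·f_3 = 0.26 × 0.224787 = 0.0584447
Normaliser: 0.0933457 + 0.0907888 + 0.0584447 = 0.242579
P(Mode 3 | data) ≈ 0.2409

0.2409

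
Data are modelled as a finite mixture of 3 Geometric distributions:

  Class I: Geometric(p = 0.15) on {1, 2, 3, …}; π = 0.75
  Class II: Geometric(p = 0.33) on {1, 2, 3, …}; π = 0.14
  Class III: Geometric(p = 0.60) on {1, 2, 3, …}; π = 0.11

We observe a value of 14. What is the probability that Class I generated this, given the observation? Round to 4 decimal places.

The responsibility of component k is w_k f_k(x) divided by Σ_j w_j f_j(x).
Geometric probabilities:
  L_I = 0.0181358
  L_II = 0.0018092
  L_III = 4.02653e-06
Unnormalised posteriors:
  w_I·L_I = 0.75 × 0.0181358 = 0.0136019
  w_II·L_II = 0.14 × 0.0018092 = 0.000253288
  w_III·L_III = 0.11 × 4.02653e-06 = 4.42919e-07
Normaliser: 0.0136019 + 0.000253288 + 4.42919e-07 = 0.0138556
P(Class I | x) = 0.0136019 / 0.0138556 ≈ 0.9817

0.9817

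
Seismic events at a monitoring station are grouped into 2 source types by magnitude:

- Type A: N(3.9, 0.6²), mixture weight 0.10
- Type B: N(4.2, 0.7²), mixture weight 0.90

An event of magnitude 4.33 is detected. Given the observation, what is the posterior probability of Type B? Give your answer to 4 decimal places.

0.9074

The responsibility of component k is π_k f_k(x) divided by Σ_j π_j f_j(x).
Evaluate each component's likelihood at the observed value:
  L_A = (1/(0.6·√(2π)))·exp(−(4.33−3.9)²/(2·0.6²)) = 0.664904·exp(-0.25681) = 0.514315
  L_B = (1/(0.7·√(2π)))·exp(−(4.33−4.2)²/(2·0.7²)) = 0.569918·exp(-0.01724) = 0.560174
Prior × likelihood for each component:
  π_A·L_A = 0.10 × 0.514315 = 0.0514315
  π_B·L_B = 0.90 × 0.560174 = 0.504156
Marginal: 0.0514315 + 0.504156 = 0.555588
P(Type B | the observation) = 0.504156 / 0.555588 ≈ 0.9074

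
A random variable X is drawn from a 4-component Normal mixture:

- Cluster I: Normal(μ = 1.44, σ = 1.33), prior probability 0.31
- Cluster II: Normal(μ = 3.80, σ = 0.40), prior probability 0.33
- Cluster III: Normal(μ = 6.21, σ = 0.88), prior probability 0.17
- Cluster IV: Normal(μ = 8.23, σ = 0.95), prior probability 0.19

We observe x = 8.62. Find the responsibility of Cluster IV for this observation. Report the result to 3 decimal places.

0.976

Posterior ∝ prior × likelihood, so P(k | x) ∝ π_k f_k(x); normalise over all components.
Component likelihoods at x = 8.62:
  f_I = (1/(1.33·√(2π)))·exp(−(8.62−1.44)²/(2·1.33²)) = 0.299957·exp(-14.57188) = 1.4079e-07
  f_II = (1/(0.40·√(2π)))·exp(−(8.62−3.80)²/(2·0.40²)) = 0.997356·exp(-72.60125) = 2.94122e-32
  f_III = (1/(0.88·√(2π)))·exp(−(8.62−6.21)²/(2·0.88²)) = 0.453344·exp(-3.75006) = 0.0106609
  f_IV = (1/(0.95·√(2π)))·exp(−(8.62−8.23)²/(2·0.95²)) = 0.419939·exp(-0.08427) = 0.386003
Weight by the priors:
  π_I·f_I = 0.31 × 1.4079e-07 = 4.36448e-08
  π_II·f_II = 0.33 × 2.94122e-32 = 9.70603e-33
  π_III·f_III = 0.17 × 0.0106609 = 0.00181236
  π_IV·f_IV = 0.19 × 0.386003 = 0.0733405
Normaliser: 4.36448e-08 + 9.70603e-33 + 0.00181236 + 0.0733405 = 0.0751529
P(Cluster IV | data) ≈ 0.976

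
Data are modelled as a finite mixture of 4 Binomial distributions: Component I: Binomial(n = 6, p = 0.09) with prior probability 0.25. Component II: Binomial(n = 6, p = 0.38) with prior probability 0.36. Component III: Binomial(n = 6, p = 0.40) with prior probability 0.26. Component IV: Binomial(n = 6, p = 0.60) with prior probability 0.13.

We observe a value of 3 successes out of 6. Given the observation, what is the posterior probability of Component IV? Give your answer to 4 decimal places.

0.1756

Apply Bayes' rule: the posterior for each component is proportional to its prior times its likelihood at x.
Evaluate each component's likelihood at the observed value:
  L_I = 0.0109871
  L_II = 0.261551
  L_III = 0.27648
  L_IV = 0.27648
Prior × likelihood for each component:
  π_I·L_I = 0.25 × 0.0109871 = 0.00274677
  π_II·L_II = 0.36 × 0.261551 = 0.0941582
  π_III·L_III = 0.26 × 0.27648 = 0.0718848
  π_IV·L_IV = 0.13 × 0.27648 = 0.0359424
Normaliser: 0.00274677 + 0.0941582 + 0.0718848 + 0.0359424 = 0.204732
P(Component IV | data) ≈ 0.1756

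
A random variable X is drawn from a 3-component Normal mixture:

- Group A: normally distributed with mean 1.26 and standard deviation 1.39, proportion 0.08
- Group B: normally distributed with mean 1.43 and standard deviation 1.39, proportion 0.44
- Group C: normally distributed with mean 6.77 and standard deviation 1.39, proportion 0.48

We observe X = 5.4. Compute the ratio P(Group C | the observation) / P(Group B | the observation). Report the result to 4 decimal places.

Only the two components matter; the odds are (π_i f_i(x)) / (π_j f_j(x)).
Component likelihoods at x = 5.4:
  p_A = (1/(1.39·√(2π)))·exp(−(5.4−1.26)²/(2·1.39²)) = 0.287009·exp(-4.43548) = 0.00340086
  p_B = (1/(1.39·√(2π)))·exp(−(5.4−1.43)²/(2·1.39²)) = 0.287009·exp(-4.07870) = 0.00485892
  p_C = (1/(1.39·√(2π)))·exp(−(5.4−6.77)²/(2·1.39²)) = 0.287009·exp(-0.48572) = 0.176584
0.0847604 / 0.00213792 ≈ 39.6461

39.6461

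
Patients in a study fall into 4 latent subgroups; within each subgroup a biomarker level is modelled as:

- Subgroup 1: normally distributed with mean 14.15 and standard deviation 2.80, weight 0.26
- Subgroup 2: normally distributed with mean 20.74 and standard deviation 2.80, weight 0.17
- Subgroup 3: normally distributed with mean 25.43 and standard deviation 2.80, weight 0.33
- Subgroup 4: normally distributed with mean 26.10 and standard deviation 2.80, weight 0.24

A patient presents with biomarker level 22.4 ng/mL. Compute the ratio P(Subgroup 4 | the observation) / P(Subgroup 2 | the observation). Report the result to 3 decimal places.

Only the two components matter; the odds are (w_i f_i(x)) / (w_j f_j(x)).
Evaluate each component's likelihood at the observed value:
  p_1 = 0.0018561
  p_2 = 0.119517
  p_3 = 0.0793351
  p_4 = 0.059508
Posterior odds = (w_4·p_4) / (w_2·p_2) = (0.24·0.059508) / (0.17·0.119517) = 0.0142819 / 0.0203179 ≈ 0.703

0.703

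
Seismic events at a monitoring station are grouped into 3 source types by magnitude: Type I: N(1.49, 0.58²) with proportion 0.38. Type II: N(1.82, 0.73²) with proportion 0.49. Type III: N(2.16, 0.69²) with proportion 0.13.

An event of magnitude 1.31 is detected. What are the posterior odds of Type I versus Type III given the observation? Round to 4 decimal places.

Only the two components matter; the odds are (π_i f_i(x)) / (π_j f_j(x)).
Component likelihoods at x = 1.31:
  p_I = (1/(0.58·√(2π)))·exp(−(1.31−1.49)²/(2·0.58²)) = 0.687832·exp(-0.04816) = 0.655493
  p_II = (1/(0.73·√(2π)))·exp(−(1.31−1.82)²/(2·0.73²)) = 0.546496·exp(-0.24404) = 0.428155
  p_III = (1/(0.69·√(2π)))·exp(−(1.31−2.16)²/(2·0.69²)) = 0.578177·exp(-0.75877) = 0.270727
Posterior odds = (π_I·p_I) / (π_III·p_III) = (0.38·0.655493) / (0.13·0.270727) = 0.249087 / 0.0351945 ≈ 7.0774

7.0774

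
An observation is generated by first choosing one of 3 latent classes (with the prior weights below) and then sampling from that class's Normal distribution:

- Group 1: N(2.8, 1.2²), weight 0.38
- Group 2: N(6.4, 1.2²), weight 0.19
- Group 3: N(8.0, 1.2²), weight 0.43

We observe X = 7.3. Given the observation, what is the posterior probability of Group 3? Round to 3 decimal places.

0.716

By Bayes' theorem, P(k | x) = π_k f_k(x) / Σ_j π_j f_j(x).
Normal densities:
  L_1 = 0.00029383
  L_2 = 0.250948
  L_3 = 0.280439
Multiply by the mixture weights:
  π_1·L_1 = 0.38 × 0.00029383 = 0.000111655
  π_2·L_2 = 0.19 × 0.250948 = 0.0476801
  π_3·L_3 = 0.43 × 0.280439 = 0.120589
Sum: 0.000111655 + 0.0476801 + 0.120589 = 0.168381
P(Group 3 | 7.3) ≈ 0.716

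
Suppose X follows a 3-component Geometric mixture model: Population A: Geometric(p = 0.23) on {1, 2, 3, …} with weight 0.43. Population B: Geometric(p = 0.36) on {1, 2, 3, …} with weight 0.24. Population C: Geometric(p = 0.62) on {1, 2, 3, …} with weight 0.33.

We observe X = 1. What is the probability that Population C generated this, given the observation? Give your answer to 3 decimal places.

0.525

P(component k | x) = π_k·f_k(x) / marginal(x), where marginal(x) = Σ_j π_j·f_j(x).
Geometric probabilities:
  p_A = 0.23
  p_B = 0.36
  p_C = 0.62
Unnormalised posteriors:
  π_A·p_A = 0.43 × 0.23 = 0.0989
  π_B·p_B = 0.24 × 0.36 = 0.0864
  π_C·p_C = 0.33 × 0.62 = 0.2046
Denominator: 0.0989 + 0.0864 + 0.2046 = 0.3899
P(Population C | x) ≈ 0.525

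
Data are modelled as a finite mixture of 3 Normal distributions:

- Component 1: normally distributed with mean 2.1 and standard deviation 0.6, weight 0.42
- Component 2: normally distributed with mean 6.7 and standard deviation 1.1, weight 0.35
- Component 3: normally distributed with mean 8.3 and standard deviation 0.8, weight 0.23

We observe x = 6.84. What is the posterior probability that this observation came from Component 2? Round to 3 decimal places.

Posterior ∝ prior × likelihood, so P(k | x) ∝ π_k f_k(x); normalise over all components.
Normal densities:
  f_1 = 1.86466e-14
  f_2 = 0.359749
  f_3 = 0.0943157
Multiply by the mixture weights:
  π_1·f_1 = 0.42 × 1.86466e-14 = 7.83157e-15
  π_2·f_2 = 0.35 × 0.359749 = 0.125912
  π_3·f_3 = 0.23 × 0.0943157 = 0.0216926
Sum: 7.83157e-15 + 0.125912 + 0.0216926 = 0.147605
P(Component 2 | data) = 0.125912 / 0.147605 ≈ 0.853

0.853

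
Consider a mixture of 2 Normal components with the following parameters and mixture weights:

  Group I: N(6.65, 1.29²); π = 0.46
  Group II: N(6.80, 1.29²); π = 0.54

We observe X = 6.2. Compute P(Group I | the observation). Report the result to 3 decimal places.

Posterior ∝ prior × likelihood, so P(k | x) ∝ π_k f_k(x); normalise over all components.
Normal densities:
  p_I = (1/(1.29·√(2π)))·exp(−(6.2−6.65)²/(2·1.29²)) = 0.309258·exp(-0.06084) = 0.291002
  p_II = (1/(1.29·√(2π)))·exp(−(6.2−6.80)²/(2·1.29²)) = 0.309258·exp(-0.10817) = 0.277552
Prior × likelihood for each component:
  π_I·p_I = 0.46 × 0.291002 = 0.133861
  π_II·p_II = 0.54 × 0.277552 = 0.149878
Marginal: 0.133861 + 0.149878 = 0.283739
Responsibility of Group I: 0.133861 / 0.283739 ≈ 0.472

0.472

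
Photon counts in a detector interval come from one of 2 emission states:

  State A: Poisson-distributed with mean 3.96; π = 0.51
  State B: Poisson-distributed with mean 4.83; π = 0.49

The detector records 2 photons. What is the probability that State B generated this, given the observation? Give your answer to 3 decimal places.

By Bayes' theorem, P(k | x) = π_k f_k(x) / Σ_j π_j f_j(x).
Component likelihoods at x = 2 photons:
  L_A = e^(−3.96)·3.96^2/2! = 0.14947
  L_B = e^(−4.83)·4.83^2/2! = 0.0931584
Unnormalised posteriors:
  π_A·L_A = 0.51 × 0.14947 = 0.0762297
  π_B·L_B = 0.49 × 0.0931584 = 0.0456476
Sum: 0.0762297 + 0.0456476 = 0.121877
So the posterior for State B is 0.0456476 / 0.121877 ≈ 0.375.

0.375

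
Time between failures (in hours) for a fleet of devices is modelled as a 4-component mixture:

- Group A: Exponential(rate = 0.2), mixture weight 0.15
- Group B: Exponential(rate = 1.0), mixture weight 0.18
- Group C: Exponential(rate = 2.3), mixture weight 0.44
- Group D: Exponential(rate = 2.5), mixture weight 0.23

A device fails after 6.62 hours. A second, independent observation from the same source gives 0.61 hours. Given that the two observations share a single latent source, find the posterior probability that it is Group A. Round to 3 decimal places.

0.915

The responsibility of component k is π_k f_k(x) divided by Σ_j π_j f_j(x).
Since both observations come from the same component, the likelihood for component k is f_k(x₁)·f_k(x₂).
  f_A = [0.2·e^(−0.2·6.62) = 0.2·e^(−1.3240) = 0.0532138] × [0.17703] = 0.00942042
  f_B = [1.0·e^(−1.0·6.62) = 1.0·e^(−6.6200) = 0.00133343] × [0.543351] = 0.000724521
  f_C = [2.3·e^(−2.3·6.62) = 2.3·e^(−15.2260) = 5.61255e-07] × [0.565474] = 3.17375e-07
  f_D = [2.5·e^(−2.5·6.62) = 2.5·e^(−16.5500) = 1.62318e-07] × [0.544053] = 8.83095e-08
Multiply by the mixture weights:
  π_A·f_A = 0.15 × 0.00942042 = 0.00141306
  π_B·f_B = 0.18 × 0.000724521 = 0.000130414
  π_C·f_C = 0.44 × 3.17375e-07 = 1.39645e-07
  π_D·f_D = 0.23 × 8.83095e-08 = 2.03112e-08
Sum: 0.00141306 + 0.000130414 + 1.39645e-07 + 2.03112e-08 = 0.00154364
P(Group A | x₁, x₂) ≈ 0.915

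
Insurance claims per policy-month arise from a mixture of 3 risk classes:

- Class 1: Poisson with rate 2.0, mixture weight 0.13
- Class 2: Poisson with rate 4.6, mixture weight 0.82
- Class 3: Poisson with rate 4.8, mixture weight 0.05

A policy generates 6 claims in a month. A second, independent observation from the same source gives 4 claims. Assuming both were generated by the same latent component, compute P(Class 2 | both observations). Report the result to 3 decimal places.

The responsibility of component k is P(Z=k) f_k(x) divided by Σ_j P(Z=j) f_j(x).
Since both observations come from the same component, the likelihood for component k is f_k(x₁)·f_k(x₂).
  L_1 = [0.0120298] × [0.0902235] = 0.00108537
  L_2 = [0.13227] × [0.187528] = 0.0248042
  L_3 = [0.139798] × [0.182029] = 0.0254473
Multiply by the mixture weights:
  P(Z=1)·L_1 = 0.13 × 0.00108537 = 0.000141098
  P(Z=2)·L_2 = 0.82 × 0.0248042 = 0.0203394
  P(Z=3)·L_3 = 0.05 × 0.0254473 = 0.00127236
Sum: 0.000141098 + 0.0203394 + 0.00127236 = 0.0217529
P(Class 2 | data) = 0.0203394 / 0.0217529 ≈ 0.935

0.935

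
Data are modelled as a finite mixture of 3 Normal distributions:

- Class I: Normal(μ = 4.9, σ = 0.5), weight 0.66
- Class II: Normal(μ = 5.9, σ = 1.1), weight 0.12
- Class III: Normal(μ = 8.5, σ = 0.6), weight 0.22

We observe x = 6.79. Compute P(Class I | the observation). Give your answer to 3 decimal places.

0.012

Posterior ∝ prior × likelihood, so P(k | x) ∝ P(Z=k) f_k(x); normalise over all components.
Normal densities:
  p_I = (1/(0.5·√(2π)))·exp(−(6.79−4.9)²/(2·0.5²)) = 0.797885·exp(-7.14420) = 0.000629874
  p_II = (1/(1.1·√(2π)))·exp(−(6.79−5.9)²/(2·1.1²)) = 0.362675·exp(-0.32731) = 0.261437
  p_III = (1/(0.6·√(2π)))·exp(−(6.79−8.5)²/(2·0.6²)) = 0.664904·exp(-4.06125) = 0.0114546
Multiply by the mixture weights:
  P(Z=I)·p_I = 0.66 × 0.000629874 = 0.000415717
  P(Z=II)·p_II = 0.12 × 0.261437 = 0.0313724
  P(Z=III)·p_III = 0.22 × 0.0114546 = 0.00252001
Sum: 0.000415717 + 0.0313724 + 0.00252001 = 0.0343081
P(Class I | data) ≈ 0.012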